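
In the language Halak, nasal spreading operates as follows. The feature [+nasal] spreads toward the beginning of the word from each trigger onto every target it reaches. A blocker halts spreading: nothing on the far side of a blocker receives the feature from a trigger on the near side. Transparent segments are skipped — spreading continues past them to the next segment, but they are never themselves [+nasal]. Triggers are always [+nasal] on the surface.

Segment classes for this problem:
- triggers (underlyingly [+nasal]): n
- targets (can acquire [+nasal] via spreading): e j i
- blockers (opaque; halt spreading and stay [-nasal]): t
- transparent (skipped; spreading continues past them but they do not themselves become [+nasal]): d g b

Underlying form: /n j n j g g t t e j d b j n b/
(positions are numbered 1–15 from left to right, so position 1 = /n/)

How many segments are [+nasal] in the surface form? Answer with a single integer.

From /n/ at 1 leftward: word edge.
From /n/ at 3 leftward: 2 /j/ → [+nasal]; 1 /n/ is itself a trigger — this domain ends here.
From /n/ at 14 leftward: 13 /j/ → [+nasal]; 12 /b/ transparent; 11 /d/ transparent; 10 /j/ → [+nasal]; 9 /e/ → [+nasal]; 8 /t/ blocks.
Target with no active source: position 4 stays [-nasal].
[+nasal] positions on the surface: 1 2 3 9 10 13 14.

7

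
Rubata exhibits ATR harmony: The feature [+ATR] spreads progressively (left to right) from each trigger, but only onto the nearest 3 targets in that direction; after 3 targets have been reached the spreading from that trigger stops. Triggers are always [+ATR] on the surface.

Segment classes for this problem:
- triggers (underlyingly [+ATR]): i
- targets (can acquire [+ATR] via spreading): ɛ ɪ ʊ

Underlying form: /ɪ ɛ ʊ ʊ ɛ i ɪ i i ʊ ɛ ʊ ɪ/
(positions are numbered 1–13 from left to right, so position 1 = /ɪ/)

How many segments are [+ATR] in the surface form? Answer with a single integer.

7

From /i/ at 6 rightward: 7 /ɪ/ → [+ATR]; 8 /i/ is itself a trigger — this domain ends here.
From /i/ at 8 rightward: 9 /i/ is itself a trigger — this domain ends here.
From /i/ at 9 rightward: 10 /ʊ/ → [+ATR]; 11 /ɛ/ → [+ATR]; 12 /ʊ/ → [+ATR]; bound reached.
Targets with no active source: positions 1 2 3 4 5 13 stay [-ATR].
[+ATR] positions on the surface: 6 7 8 9 10 11 12.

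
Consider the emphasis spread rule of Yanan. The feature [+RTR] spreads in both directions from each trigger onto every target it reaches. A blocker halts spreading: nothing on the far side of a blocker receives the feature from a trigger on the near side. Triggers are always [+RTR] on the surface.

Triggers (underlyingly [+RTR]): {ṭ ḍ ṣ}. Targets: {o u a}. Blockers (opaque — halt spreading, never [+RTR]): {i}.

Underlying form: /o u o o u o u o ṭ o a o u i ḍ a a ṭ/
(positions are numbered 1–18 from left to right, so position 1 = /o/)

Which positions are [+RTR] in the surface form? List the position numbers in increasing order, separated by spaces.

From /ṭ/ at 9 rightward: 10 /o/ → [+RTR]; 11 /a/ → [+RTR]; 12 /o/ → [+RTR]; 13 /u/ → [+RTR]; 14 /i/ blocks.
From /ṭ/ at 9 leftward: 8 /o/ → [+RTR]; 7 /u/ → [+RTR]; 6 /o/ → [+RTR]; 5 /u/ → [+RTR]; 4 /o/ → [+RTR]; 3 /o/ → [+RTR]; 2 /u/ → [+RTR]; 1 /o/ → [+RTR]; word edge.
From /ḍ/ at 15 rightward: 16 /a/ → [+RTR]; 17 /a/ → [+RTR]; 18 /ṭ/ is itself a trigger — this domain ends here.
From /ḍ/ at 15 leftward: 14 /i/ blocks.
From /ṭ/ at 18 rightward: word edge.
From /ṭ/ at 18 leftward: 17 /a/ → [+RTR]; 16 /a/ → [+RTR]; 15 /ḍ/ is itself a trigger — this domain ends here.

1 2 3 4 5 6 7 8 9 10 11 12 13 15 16 17 18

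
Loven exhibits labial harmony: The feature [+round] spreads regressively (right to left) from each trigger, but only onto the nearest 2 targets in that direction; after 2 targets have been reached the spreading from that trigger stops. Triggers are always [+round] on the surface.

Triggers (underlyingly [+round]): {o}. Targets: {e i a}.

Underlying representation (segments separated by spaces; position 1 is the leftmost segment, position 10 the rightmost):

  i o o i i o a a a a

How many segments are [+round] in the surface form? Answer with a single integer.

6

From /o/ at 2 leftward: 1 /i/ → [+round]; word edge.
From /o/ at 3 leftward: 2 /o/ is itself a trigger — this domain ends here.
From /o/ at 6 leftward: 5 /i/ → [+round]; 4 /i/ → [+round]; bound reached.
Targets with no active source: positions 7 8 9 10 stay [-round].
[+round] positions on the surface: 1 2 3 4 5 6.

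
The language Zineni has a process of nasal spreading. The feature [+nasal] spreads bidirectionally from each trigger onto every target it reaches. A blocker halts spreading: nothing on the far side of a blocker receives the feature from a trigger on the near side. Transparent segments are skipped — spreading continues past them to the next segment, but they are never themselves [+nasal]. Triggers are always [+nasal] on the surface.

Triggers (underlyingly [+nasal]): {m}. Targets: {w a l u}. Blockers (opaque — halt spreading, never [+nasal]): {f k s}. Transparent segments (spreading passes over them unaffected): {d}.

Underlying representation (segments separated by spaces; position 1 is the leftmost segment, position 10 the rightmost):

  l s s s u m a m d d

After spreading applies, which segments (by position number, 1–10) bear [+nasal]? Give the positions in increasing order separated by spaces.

5 6 7 8

From /m/ at 6 rightward: 7 /a/ → [+nasal]; 8 /m/ is itself a trigger — this domain ends here.
From /m/ at 6 leftward: 5 /u/ → [+nasal]; 4 /s/ blocks.
From /m/ at 8 rightward: 9 /d/ transparent; 10 /d/ transparent; word edge.
From /m/ at 8 leftward: 7 /a/ → [+nasal]; 6 /m/ is itself a trigger — this domain ends here.
Target with no active source: position 1 stays [-nasal].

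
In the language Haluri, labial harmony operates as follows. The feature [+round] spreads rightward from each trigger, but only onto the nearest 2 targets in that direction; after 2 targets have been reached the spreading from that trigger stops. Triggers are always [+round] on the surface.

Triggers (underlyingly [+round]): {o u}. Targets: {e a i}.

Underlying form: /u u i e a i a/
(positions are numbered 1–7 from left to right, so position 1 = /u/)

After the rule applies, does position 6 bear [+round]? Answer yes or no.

From /u/ at 1 rightward: 2 /u/ is itself a trigger — this domain ends here.
From /u/ at 2 rightward: 3 /i/ → [+round]; 4 /e/ → [+round]; bound reached.
Targets with no active source: positions 5 6 7 stay [-round].
[+round] positions on the surface: 1 2 3 4.

no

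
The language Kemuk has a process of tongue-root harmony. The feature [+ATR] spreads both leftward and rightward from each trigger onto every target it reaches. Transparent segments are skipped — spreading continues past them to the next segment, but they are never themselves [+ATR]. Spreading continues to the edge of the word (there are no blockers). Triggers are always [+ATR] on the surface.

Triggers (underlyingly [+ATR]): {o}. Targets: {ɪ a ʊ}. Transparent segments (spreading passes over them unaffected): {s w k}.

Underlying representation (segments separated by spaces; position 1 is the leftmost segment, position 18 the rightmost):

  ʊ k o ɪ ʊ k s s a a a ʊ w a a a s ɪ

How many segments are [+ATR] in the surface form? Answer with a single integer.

12

From /o/ at 3 rightward: 4 /ɪ/ → [+ATR]; 5 /ʊ/ → [+ATR]; 6 /k/ transparent; 7 /s/ transparent; 8 /s/ transparent; 9 /a/ → [+ATR]; 10 /a/ → [+ATR]; 11 /a/ → [+ATR]; 12 /ʊ/ → [+ATR]; 13 /w/ transparent; 14 /a/ → [+ATR]; 15 /a/ → [+ATR]; 16 /a/ → [+ATR]; 17 /s/ transparent; 18 /ɪ/ → [+ATR]; word edge.
From /o/ at 3 leftward: 2 /k/ transparent; 1 /ʊ/ → [+ATR]; word edge.
[+ATR] positions on the surface: 1 3 4 5 9 10 11 12 14 15 16 18.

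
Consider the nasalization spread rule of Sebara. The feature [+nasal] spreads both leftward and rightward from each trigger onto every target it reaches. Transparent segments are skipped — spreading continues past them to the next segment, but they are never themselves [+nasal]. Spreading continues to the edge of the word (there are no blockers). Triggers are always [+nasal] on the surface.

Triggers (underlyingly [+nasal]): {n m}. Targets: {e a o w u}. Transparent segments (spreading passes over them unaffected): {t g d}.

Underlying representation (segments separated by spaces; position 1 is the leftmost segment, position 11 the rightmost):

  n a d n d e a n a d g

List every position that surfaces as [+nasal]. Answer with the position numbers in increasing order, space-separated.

1 2 4 6 7 8 9

From /n/ at 1 rightward: 2 /a/ → [+nasal]; 3 /d/ transparent; 4 /n/ is itself a trigger — this domain ends here.
From /n/ at 1 leftward: word edge.
From /n/ at 4 rightward: 5 /d/ transparent; 6 /e/ → [+nasal]; 7 /a/ → [+nasal]; 8 /n/ is itself a trigger — this domain ends here.
From /n/ at 4 leftward: 3 /d/ transparent; 2 /a/ → [+nasal]; 1 /n/ is itself a trigger — this domain ends here.
From /n/ at 8 rightward: 9 /a/ → [+nasal]; 10 /d/ transparent; 11 /g/ transparent; word edge.
From /n/ at 8 leftward: 7 /a/ → [+nasal]; 6 /e/ → [+nasal]; 5 /d/ transparent; 4 /n/ is itself a trigger — this domain ends here.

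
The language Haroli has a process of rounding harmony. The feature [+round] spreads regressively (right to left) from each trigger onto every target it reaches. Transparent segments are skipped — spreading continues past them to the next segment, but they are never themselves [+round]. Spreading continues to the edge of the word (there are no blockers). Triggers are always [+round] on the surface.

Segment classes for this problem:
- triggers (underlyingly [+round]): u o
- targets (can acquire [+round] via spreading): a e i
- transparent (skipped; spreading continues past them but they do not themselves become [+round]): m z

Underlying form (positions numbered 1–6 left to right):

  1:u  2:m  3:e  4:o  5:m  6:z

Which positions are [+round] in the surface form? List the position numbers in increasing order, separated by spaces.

From /u/ at 1 leftward: word edge.
From /o/ at 4 leftward: 3 /e/ → [+round]; 2 /m/ transparent; 1 /u/ is itself a trigger — this domain ends here.

1 3 4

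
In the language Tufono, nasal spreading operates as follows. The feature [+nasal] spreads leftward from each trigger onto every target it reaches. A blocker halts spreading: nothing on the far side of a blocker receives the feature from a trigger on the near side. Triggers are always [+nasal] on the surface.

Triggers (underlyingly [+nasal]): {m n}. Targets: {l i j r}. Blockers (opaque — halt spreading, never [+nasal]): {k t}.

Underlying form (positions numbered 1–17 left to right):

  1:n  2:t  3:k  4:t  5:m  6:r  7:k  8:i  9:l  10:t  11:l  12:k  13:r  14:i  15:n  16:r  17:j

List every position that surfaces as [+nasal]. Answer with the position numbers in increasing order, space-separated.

1 5 13 14 15

From /n/ at 1 leftward: word edge.
From /m/ at 5 leftward: 4 /t/ blocks.
From /n/ at 15 leftward: 14 /i/ → [+nasal]; 13 /r/ → [+nasal]; 12 /k/ blocks.
Targets with no active source: positions 6 8 9 11 16 17 stay [-nasal].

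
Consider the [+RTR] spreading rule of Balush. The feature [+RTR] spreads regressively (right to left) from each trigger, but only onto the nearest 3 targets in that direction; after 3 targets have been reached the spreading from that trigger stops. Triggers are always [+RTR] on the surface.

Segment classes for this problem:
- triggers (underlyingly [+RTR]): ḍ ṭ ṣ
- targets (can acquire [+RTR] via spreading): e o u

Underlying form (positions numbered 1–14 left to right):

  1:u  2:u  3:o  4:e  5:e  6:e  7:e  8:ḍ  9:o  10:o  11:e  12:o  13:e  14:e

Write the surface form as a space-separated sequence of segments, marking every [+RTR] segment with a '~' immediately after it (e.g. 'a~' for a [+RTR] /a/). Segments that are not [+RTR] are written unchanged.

u u o e e~ e~ e~ ḍ~ o o e o e e

From /ḍ/ at 8 leftward: 7 /e/ → [+RTR]; 6 /e/ → [+RTR]; 5 /e/ → [+RTR]; bound reached.
Targets with no active source: positions 1 2 3 4 9 10 11 12 13 14 stay [-emphatic].
[+RTR] positions on the surface: 5 6 7 8.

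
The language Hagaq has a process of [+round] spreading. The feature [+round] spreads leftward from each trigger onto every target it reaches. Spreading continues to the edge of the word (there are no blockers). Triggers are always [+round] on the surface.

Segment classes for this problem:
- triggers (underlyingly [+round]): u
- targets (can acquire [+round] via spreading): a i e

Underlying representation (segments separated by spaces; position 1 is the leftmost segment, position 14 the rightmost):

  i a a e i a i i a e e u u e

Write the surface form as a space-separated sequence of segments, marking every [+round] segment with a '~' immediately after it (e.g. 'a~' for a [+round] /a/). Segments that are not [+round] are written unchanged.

From /u/ at 12 leftward: 11 /e/ → [+round]; 10 /e/ → [+round]; 9 /a/ → [+round]; 8 /i/ → [+round]; 7 /i/ → [+round]; 6 /a/ → [+round]; 5 /i/ → [+round]; 4 /e/ → [+round]; 3 /a/ → [+round]; 2 /a/ → [+round]; 1 /i/ → [+round]; word edge.
From /u/ at 13 leftward: 12 /u/ is itself a trigger — this domain ends here.
Target with no active source: position 14 stays [-round].
[+round] positions on the surface: 1 2 3 4 5 6 7 8 9 10 11 12 13.

i~ a~ a~ e~ i~ a~ i~ i~ a~ e~ e~ u~ u~ e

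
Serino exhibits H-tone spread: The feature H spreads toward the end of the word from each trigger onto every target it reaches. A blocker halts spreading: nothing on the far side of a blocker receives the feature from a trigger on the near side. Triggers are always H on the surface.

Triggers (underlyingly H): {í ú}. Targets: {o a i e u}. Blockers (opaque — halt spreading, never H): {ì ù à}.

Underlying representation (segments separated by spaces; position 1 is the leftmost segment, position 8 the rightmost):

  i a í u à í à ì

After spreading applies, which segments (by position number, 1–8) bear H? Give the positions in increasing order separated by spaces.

3 4 6

From /í/ at 3 rightward: 4 /u/ → H; 5 /à/ blocks.
From /í/ at 6 rightward: 7 /à/ blocks.
Targets with no active source: positions 1 2 stay [-high tone].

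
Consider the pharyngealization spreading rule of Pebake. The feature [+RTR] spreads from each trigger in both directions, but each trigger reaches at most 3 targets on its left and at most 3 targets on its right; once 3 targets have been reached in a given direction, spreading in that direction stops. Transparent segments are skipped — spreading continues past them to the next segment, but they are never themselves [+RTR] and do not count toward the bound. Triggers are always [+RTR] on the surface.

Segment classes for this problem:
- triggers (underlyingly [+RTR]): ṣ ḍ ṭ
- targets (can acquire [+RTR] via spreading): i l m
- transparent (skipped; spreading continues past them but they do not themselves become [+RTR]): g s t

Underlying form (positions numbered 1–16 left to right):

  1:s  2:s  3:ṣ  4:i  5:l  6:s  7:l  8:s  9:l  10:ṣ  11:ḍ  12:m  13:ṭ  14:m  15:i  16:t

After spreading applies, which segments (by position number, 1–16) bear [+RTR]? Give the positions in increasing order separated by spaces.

3 4 5 7 9 10 11 12 13 14 15

From /ṣ/ at 3 rightward: 4 /i/ → [+RTR]; 5 /l/ → [+RTR]; 6 /s/ transparent; 7 /l/ → [+RTR]; bound reached.
From /ṣ/ at 3 leftward: 2 /s/ transparent; 1 /s/ transparent; word edge.
From /ṣ/ at 10 rightward: 11 /ḍ/ is itself a trigger — this domain ends here.
From /ṣ/ at 10 leftward: 9 /l/ → [+RTR]; 8 /s/ transparent; 7 /l/ → [+RTR]; 6 /s/ transparent; 5 /l/ → [+RTR]; bound reached.
From /ḍ/ at 11 rightward: 12 /m/ → [+RTR]; 13 /ṭ/ is itself a trigger — this domain ends here.
From /ḍ/ at 11 leftward: 10 /ṣ/ is itself a trigger — this domain ends here.
From /ṭ/ at 13 rightward: 14 /m/ → [+RTR]; 15 /i/ → [+RTR]; 16 /t/ transparent; word edge.
From /ṭ/ at 13 leftward: 12 /m/ → [+RTR]; 11 /ḍ/ is itself a trigger — this domain ends here.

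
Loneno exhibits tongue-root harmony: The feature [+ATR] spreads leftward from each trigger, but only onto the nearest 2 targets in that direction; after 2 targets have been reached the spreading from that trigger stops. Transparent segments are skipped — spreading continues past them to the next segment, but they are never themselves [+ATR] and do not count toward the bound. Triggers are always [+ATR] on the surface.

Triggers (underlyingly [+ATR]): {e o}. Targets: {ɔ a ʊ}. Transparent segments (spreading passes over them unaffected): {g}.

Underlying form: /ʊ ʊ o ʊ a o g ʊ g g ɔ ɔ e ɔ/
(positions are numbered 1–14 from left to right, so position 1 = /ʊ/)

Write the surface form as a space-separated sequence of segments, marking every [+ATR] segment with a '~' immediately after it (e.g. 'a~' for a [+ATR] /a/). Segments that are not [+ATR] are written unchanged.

From /o/ at 3 leftward: 2 /ʊ/ → [+ATR]; 1 /ʊ/ → [+ATR]; bound reached.
From /o/ at 6 leftward: 5 /a/ → [+ATR]; 4 /ʊ/ → [+ATR]; bound reached.
From /e/ at 13 leftward: 12 /ɔ/ → [+ATR]; 11 /ɔ/ → [+ATR]; bound reached.
Targets with no active source: positions 8 14 stay [-ATR].
[+ATR] positions on the surface: 1 2 3 4 5 6 11 12 13.

ʊ~ ʊ~ o~ ʊ~ a~ o~ g ʊ g g ɔ~ ɔ~ e~ ɔ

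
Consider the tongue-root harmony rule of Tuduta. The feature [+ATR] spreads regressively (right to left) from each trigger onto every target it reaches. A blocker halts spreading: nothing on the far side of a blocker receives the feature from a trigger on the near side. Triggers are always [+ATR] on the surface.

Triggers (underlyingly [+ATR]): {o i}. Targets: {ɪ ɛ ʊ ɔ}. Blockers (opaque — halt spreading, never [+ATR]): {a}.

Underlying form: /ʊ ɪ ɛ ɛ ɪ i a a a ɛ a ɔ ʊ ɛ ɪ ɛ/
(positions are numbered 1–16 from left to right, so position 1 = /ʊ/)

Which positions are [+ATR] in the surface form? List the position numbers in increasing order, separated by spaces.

From /i/ at 6 leftward: 5 /ɪ/ → [+ATR]; 4 /ɛ/ → [+ATR]; 3 /ɛ/ → [+ATR]; 2 /ɪ/ → [+ATR]; 1 /ʊ/ → [+ATR]; word edge.
Targets with no active source: positions 10 12 13 14 15 16 stay [-ATR].

1 2 3 4 5 6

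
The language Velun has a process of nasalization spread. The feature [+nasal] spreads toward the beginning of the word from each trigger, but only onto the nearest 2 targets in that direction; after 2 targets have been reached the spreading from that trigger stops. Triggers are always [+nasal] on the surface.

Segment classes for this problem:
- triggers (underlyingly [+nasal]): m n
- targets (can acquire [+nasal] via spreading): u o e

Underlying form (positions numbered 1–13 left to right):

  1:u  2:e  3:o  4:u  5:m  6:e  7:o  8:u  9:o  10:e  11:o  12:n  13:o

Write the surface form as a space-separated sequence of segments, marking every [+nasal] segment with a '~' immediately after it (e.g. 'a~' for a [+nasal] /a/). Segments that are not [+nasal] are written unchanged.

From /m/ at 5 leftward: 4 /u/ → [+nasal]; 3 /o/ → [+nasal]; bound reached.
From /n/ at 12 leftward: 11 /o/ → [+nasal]; 10 /e/ → [+nasal]; bound reached.
Targets with no active source: positions 1 2 6 7 8 9 13 stay [-nasal].
[+nasal] positions on the surface: 3 4 5 10 11 12.

u e o~ u~ m~ e o u o e~ o~ n~ o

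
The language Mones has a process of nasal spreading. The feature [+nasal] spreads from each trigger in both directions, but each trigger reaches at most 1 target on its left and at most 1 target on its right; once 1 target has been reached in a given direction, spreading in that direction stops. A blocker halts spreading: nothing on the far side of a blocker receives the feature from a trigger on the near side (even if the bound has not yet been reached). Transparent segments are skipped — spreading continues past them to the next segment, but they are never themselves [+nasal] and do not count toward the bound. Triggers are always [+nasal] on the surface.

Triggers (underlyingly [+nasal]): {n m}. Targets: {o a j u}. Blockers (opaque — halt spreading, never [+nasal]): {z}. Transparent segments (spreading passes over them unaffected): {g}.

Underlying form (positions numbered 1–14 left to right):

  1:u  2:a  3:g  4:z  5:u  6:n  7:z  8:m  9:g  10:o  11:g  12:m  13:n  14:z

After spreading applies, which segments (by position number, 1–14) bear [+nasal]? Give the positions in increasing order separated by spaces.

From /n/ at 6 rightward: 7 /z/ blocks.
From /n/ at 6 leftward: 5 /u/ → [+nasal]; bound reached.
From /m/ at 8 rightward: 9 /g/ transparent; 10 /o/ → [+nasal]; bound reached.
From /m/ at 8 leftward: 7 /z/ blocks.
From /m/ at 12 rightward: 13 /n/ is itself a trigger — this domain ends here.
From /m/ at 12 leftward: 11 /g/ transparent; 10 /o/ → [+nasal]; bound reached.
From /n/ at 13 rightward: 14 /z/ blocks.
From /n/ at 13 leftward: 12 /m/ is itself a trigger — this domain ends here.
Targets with no active source: positions 1 2 stay [-nasal].

5 6 8 10 12 13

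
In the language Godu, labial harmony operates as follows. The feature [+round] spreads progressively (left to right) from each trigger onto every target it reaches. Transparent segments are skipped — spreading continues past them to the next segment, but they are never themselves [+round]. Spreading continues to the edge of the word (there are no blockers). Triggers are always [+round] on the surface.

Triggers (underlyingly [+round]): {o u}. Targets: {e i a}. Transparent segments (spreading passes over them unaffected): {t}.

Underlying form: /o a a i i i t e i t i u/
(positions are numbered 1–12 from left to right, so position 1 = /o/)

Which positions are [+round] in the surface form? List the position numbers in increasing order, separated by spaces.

1 2 3 4 5 6 8 9 11 12

From /o/ at 1 rightward: 2 /a/ → [+round]; 3 /a/ → [+round]; 4 /i/ → [+round]; 5 /i/ → [+round]; 6 /i/ → [+round]; 7 /t/ transparent; 8 /e/ → [+round]; 9 /i/ → [+round]; 10 /t/ transparent; 11 /i/ → [+round]; 12 /u/ is itself a trigger — this domain ends here.
From /u/ at 12 rightward: word edge.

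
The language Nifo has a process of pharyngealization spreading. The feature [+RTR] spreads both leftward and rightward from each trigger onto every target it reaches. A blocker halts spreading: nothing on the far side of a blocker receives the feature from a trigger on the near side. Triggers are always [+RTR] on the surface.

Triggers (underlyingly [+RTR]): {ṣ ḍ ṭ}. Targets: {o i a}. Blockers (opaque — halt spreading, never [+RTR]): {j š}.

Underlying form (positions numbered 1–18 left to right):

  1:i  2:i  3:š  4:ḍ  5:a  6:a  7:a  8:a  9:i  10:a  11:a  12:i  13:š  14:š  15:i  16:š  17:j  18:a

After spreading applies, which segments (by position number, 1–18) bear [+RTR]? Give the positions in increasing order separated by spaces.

4 5 6 7 8 9 10 11 12

From /ḍ/ at 4 rightward: 5 /a/ → [+RTR]; 6 /a/ → [+RTR]; 7 /a/ → [+RTR]; 8 /a/ → [+RTR]; 9 /i/ → [+RTR]; 10 /a/ → [+RTR]; 11 /a/ → [+RTR]; 12 /i/ → [+RTR]; 13 /š/ blocks.
From /ḍ/ at 4 leftward: 3 /š/ blocks.
Targets with no active source: positions 1 2 15 18 stay [-emphatic].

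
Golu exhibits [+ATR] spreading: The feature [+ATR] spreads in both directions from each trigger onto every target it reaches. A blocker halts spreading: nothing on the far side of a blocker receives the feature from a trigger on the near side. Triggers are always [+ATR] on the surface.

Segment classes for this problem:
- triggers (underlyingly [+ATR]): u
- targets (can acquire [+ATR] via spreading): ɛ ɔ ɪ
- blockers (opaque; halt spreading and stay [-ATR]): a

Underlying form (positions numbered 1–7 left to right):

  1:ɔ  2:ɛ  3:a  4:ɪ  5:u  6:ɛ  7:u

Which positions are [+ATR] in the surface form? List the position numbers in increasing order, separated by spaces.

4 5 6 7

From /u/ at 5 rightward: 6 /ɛ/ → [+ATR]; 7 /u/ is itself a trigger — this domain ends here.
From /u/ at 5 leftward: 4 /ɪ/ → [+ATR]; 3 /a/ blocks.
From /u/ at 7 rightward: word edge.
From /u/ at 7 leftward: 6 /ɛ/ → [+ATR]; 5 /u/ is itself a trigger — this domain ends here.
Targets with no active source: positions 1 2 stay [-ATR].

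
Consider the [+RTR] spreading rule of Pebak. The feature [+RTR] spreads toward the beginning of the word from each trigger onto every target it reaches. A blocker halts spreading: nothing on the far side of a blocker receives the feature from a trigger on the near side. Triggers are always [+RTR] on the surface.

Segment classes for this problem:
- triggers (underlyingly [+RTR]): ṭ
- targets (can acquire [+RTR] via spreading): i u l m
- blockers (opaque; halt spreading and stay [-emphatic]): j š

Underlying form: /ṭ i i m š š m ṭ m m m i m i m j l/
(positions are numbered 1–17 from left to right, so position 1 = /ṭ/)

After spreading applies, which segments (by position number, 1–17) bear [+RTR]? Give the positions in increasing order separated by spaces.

From /ṭ/ at 1 leftward: word edge.
From /ṭ/ at 8 leftward: 7 /m/ → [+RTR]; 6 /š/ blocks.
Targets with no active source: positions 2 3 4 9 10 11 12 13 14 15 17 stay [-emphatic].

1 7 8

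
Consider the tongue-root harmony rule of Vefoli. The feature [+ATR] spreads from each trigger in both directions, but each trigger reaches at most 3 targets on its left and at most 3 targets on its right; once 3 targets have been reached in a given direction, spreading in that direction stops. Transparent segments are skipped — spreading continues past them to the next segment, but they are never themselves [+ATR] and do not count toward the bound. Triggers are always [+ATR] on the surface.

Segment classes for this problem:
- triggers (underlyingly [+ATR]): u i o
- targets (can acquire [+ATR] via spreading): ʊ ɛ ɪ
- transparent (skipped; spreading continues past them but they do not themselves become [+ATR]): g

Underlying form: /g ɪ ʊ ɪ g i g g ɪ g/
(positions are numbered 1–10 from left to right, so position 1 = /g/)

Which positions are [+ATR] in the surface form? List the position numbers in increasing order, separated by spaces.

From /i/ at 6 rightward: 7 /g/ transparent; 8 /g/ transparent; 9 /ɪ/ → [+ATR]; 10 /g/ transparent; word edge.
From /i/ at 6 leftward: 5 /g/ transparent; 4 /ɪ/ → [+ATR]; 3 /ʊ/ → [+ATR]; 2 /ɪ/ → [+ATR]; bound reached.

2 3 4 6 9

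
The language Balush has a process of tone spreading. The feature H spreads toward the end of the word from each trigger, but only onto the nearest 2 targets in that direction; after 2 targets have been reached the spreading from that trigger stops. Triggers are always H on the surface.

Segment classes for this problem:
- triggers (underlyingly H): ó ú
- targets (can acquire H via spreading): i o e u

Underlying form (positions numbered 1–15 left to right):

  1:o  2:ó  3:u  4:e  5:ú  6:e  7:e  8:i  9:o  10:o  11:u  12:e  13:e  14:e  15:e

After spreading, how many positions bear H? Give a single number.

6

From /ó/ at 2 rightward: 3 /u/ → H; 4 /e/ → H; bound reached.
From /ú/ at 5 rightward: 6 /e/ → H; 7 /e/ → H; bound reached.
Targets with no active source: positions 1 8 9 10 11 12 13 14 15 stay [-high tone].
H positions on the surface: 2 3 4 5 6 7.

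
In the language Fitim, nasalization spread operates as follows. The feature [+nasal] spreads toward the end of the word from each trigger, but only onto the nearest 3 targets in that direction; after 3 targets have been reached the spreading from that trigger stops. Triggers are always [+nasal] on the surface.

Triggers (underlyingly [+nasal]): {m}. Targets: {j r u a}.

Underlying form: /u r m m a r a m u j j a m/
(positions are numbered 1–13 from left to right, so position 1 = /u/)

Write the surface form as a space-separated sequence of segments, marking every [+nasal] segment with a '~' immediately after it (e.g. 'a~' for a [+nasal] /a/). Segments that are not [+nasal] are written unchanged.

From /m/ at 3 rightward: 4 /m/ is itself a trigger — this domain ends here.
From /m/ at 4 rightward: 5 /a/ → [+nasal]; 6 /r/ → [+nasal]; 7 /a/ → [+nasal]; bound reached.
From /m/ at 8 rightward: 9 /u/ → [+nasal]; 10 /j/ → [+nasal]; 11 /j/ → [+nasal]; bound reached.
From /m/ at 13 rightward: word edge.
Targets with no active source: positions 1 2 12 stay [-nasal].
[+nasal] positions on the surface: 3 4 5 6 7 8 9 10 11 13.

u r m~ m~ a~ r~ a~ m~ u~ j~ j~ a m~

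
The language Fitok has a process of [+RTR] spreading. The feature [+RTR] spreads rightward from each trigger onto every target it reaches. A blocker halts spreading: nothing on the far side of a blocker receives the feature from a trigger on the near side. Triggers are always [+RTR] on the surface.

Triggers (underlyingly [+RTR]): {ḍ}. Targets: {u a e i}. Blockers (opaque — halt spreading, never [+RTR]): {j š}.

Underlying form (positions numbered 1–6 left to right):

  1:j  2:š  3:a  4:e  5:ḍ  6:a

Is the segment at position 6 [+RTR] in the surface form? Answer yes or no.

yes

From /ḍ/ at 5 rightward: 6 /a/ → [+RTR]; word edge.
Targets with no active source: positions 3 4 stay [-emphatic].
[+RTR] positions on the surface: 5 6.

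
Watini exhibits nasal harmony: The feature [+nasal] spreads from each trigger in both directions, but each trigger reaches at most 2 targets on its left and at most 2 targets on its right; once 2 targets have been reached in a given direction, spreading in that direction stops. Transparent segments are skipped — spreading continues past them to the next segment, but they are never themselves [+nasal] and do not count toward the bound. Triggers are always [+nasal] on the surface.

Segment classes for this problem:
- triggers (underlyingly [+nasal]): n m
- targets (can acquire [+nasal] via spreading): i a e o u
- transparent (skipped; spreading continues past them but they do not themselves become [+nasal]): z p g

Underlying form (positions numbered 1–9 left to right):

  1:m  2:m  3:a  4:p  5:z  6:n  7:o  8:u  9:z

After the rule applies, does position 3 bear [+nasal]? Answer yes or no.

yes

From /m/ at 1 rightward: 2 /m/ is itself a trigger — this domain ends here.
From /m/ at 1 leftward: word edge.
From /m/ at 2 rightward: 3 /a/ → [+nasal]; 4 /p/ transparent; 5 /z/ transparent; 6 /n/ is itself a trigger — this domain ends here.
From /m/ at 2 leftward: 1 /m/ is itself a trigger — this domain ends here.
From /n/ at 6 rightward: 7 /o/ → [+nasal]; 8 /u/ → [+nasal]; bound reached.
From /n/ at 6 leftward: 5 /z/ transparent; 4 /p/ transparent; 3 /a/ → [+nasal]; 2 /m/ is itself a trigger — this domain ends here.
[+nasal] positions on the surface: 1 2 3 6 7 8.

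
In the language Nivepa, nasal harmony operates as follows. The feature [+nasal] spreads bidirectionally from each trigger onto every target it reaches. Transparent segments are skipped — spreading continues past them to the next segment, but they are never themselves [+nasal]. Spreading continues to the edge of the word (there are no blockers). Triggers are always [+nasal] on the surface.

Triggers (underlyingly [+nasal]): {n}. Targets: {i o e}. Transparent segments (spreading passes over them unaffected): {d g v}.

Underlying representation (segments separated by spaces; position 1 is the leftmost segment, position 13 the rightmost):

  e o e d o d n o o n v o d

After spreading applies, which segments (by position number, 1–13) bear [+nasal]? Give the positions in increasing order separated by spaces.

From /n/ at 7 rightward: 8 /o/ → [+nasal]; 9 /o/ → [+nasal]; 10 /n/ is itself a trigger — this domain ends here.
From /n/ at 7 leftward: 6 /d/ transparent; 5 /o/ → [+nasal]; 4 /d/ transparent; 3 /e/ → [+nasal]; 2 /o/ → [+nasal]; 1 /e/ → [+nasal]; word edge.
From /n/ at 10 rightward: 11 /v/ transparent; 12 /o/ → [+nasal]; 13 /d/ transparent; word edge.
From /n/ at 10 leftward: 9 /o/ → [+nasal]; 8 /o/ → [+nasal]; 7 /n/ is itself a trigger — this domain ends here.

1 2 3 5 7 8 9 10 12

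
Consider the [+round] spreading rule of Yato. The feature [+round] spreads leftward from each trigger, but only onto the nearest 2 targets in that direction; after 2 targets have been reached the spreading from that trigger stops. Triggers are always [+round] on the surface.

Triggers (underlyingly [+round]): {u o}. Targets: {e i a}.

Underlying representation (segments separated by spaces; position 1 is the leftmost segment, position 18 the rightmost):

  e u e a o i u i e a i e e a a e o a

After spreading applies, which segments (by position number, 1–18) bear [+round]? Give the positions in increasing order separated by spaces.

From /u/ at 2 leftward: 1 /e/ → [+round]; word edge.
From /o/ at 5 leftward: 4 /a/ → [+round]; 3 /e/ → [+round]; bound reached.
From /u/ at 7 leftward: 6 /i/ → [+round]; 5 /o/ is itself a trigger — this domain ends here.
From /o/ at 17 leftward: 16 /e/ → [+round]; 15 /a/ → [+round]; bound reached.
Targets with no active source: positions 8 9 10 11 12 13 14 18 stay [-round].

1 2 3 4 5 6 7 15 16 17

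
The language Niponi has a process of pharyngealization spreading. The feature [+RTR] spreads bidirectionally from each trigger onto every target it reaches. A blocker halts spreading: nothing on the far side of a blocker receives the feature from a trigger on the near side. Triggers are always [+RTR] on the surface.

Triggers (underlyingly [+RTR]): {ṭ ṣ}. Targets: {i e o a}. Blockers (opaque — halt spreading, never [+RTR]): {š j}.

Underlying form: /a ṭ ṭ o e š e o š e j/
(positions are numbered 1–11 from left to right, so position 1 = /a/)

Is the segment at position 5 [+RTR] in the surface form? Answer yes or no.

From /ṭ/ at 2 rightward: 3 /ṭ/ is itself a trigger — this domain ends here.
From /ṭ/ at 2 leftward: 1 /a/ → [+RTR]; word edge.
From /ṭ/ at 3 rightward: 4 /o/ → [+RTR]; 5 /e/ → [+RTR]; 6 /š/ blocks.
From /ṭ/ at 3 leftward: 2 /ṭ/ is itself a trigger — this domain ends here.
Targets with no active source: positions 7 8 10 stay [-emphatic].
[+RTR] positions on the surface: 1 2 3 4 5.

yes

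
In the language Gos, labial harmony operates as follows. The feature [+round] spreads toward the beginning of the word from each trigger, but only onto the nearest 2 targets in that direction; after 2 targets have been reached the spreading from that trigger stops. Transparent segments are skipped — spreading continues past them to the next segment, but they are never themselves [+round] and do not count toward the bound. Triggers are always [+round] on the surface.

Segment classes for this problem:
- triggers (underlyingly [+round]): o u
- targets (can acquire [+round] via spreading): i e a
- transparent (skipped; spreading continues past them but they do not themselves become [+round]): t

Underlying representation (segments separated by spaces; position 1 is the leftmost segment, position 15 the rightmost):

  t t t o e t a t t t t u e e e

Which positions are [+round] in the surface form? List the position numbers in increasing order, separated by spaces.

4 5 7 12

From /o/ at 4 leftward: 3 /t/ transparent; 2 /t/ transparent; 1 /t/ transparent; word edge.
From /u/ at 12 leftward: 11 /t/ transparent; 10 /t/ transparent; 9 /t/ transparent; 8 /t/ transparent; 7 /a/ → [+round]; 6 /t/ transparent; 5 /e/ → [+round]; bound reached.
Targets with no active source: positions 13 14 15 stay [-round].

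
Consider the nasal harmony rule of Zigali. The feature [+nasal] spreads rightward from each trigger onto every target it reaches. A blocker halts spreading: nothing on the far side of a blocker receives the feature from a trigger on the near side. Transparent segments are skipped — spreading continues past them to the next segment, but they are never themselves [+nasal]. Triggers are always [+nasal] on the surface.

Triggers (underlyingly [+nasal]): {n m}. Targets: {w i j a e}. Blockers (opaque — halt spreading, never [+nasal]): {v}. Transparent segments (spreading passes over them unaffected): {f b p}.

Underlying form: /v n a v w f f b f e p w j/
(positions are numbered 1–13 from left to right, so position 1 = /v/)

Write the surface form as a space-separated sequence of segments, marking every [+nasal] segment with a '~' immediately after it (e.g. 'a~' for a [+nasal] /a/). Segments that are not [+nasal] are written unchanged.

v n~ a~ v w f f b f e p w j

From /n/ at 2 rightward: 3 /a/ → [+nasal]; 4 /v/ blocks.
Targets with no active source: positions 5 10 12 13 stay [-nasal].
[+nasal] positions on the surface: 2 3.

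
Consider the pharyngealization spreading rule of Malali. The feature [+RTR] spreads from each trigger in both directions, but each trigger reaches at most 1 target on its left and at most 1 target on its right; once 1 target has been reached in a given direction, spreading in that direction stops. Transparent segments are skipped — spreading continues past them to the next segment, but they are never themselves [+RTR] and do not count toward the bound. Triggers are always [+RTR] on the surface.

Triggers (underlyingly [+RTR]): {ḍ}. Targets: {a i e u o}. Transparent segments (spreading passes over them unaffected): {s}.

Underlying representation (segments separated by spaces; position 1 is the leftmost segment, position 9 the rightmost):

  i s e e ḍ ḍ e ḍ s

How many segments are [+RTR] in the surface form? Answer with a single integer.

From /ḍ/ at 5 rightward: 6 /ḍ/ is itself a trigger — this domain ends here.
From /ḍ/ at 5 leftward: 4 /e/ → [+RTR]; bound reached.
From /ḍ/ at 6 rightward: 7 /e/ → [+RTR]; bound reached.
From /ḍ/ at 6 leftward: 5 /ḍ/ is itself a trigger — this domain ends here.
From /ḍ/ at 8 rightward: 9 /s/ transparent; word edge.
From /ḍ/ at 8 leftward: 7 /e/ → [+RTR]; bound reached.
Targets with no active source: positions 1 3 stay [-emphatic].
[+RTR] positions on the surface: 4 5 6 7 8.

5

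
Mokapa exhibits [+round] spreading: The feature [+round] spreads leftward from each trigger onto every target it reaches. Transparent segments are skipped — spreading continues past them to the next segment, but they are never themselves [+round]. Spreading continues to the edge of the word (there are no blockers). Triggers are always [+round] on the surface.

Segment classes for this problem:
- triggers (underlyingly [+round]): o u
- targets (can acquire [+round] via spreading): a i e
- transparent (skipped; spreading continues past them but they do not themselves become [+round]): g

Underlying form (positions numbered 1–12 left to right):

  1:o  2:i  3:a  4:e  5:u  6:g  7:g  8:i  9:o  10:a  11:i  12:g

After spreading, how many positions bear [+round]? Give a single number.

7

From /o/ at 1 leftward: word edge.
From /u/ at 5 leftward: 4 /e/ → [+round]; 3 /a/ → [+round]; 2 /i/ → [+round]; 1 /o/ is itself a trigger — this domain ends here.
From /o/ at 9 leftward: 8 /i/ → [+round]; 7 /g/ transparent; 6 /g/ transparent; 5 /u/ is itself a trigger — this domain ends here.
Targets with no active source: positions 10 11 stay [-round].
[+round] positions on the surface: 1 2 3 4 5 8 9.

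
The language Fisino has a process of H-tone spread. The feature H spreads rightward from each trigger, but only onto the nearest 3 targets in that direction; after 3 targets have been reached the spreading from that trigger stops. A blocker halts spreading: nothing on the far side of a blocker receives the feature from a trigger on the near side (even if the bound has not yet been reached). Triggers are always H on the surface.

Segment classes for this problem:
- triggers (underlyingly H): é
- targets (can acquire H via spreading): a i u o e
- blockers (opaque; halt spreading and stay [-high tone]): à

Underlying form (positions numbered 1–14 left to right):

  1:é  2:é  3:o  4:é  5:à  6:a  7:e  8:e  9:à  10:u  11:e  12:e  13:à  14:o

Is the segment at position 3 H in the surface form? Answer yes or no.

yes

From /é/ at 1 rightward: 2 /é/ is itself a trigger — this domain ends here.
From /é/ at 2 rightward: 3 /o/ → H; 4 /é/ is itself a trigger — this domain ends here.
From /é/ at 4 rightward: 5 /à/ blocks.
Targets with no active source: positions 6 7 8 10 11 12 14 stay [-high tone].
H positions on the surface: 1 2 3 4.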